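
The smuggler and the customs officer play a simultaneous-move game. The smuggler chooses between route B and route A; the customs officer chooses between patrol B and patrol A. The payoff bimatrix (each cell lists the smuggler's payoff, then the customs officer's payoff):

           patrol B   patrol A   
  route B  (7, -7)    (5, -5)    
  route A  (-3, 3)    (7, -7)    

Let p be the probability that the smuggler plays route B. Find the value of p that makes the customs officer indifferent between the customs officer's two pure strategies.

p = 5/6

The smuggler's mix must leave the customs officer indifferent between patrol B and patrol A.
  the customs officer's payoff from patrol B: p·(-7) + (1−p)·3 = -10p + 3
  the customs officer's payoff from patrol A: p·(-5) + (1−p)·(-7) = 2p - 7
  -10p + 3 = 2p - 7  ⇒  -12p = -10  ⇒  p = 5/6.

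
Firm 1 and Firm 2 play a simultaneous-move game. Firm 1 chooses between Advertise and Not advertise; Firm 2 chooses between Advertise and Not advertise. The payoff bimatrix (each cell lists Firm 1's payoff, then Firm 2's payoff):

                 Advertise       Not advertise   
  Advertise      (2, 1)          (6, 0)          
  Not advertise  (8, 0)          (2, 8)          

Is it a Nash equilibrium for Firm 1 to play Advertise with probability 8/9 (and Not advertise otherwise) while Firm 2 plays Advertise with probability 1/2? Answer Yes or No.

Given Firm 2's mix q = 1/2, Firm 1's payoff from Advertise is 4 but from Not advertise is 5. Firm 1 strictly prefers Not advertise, so Firm 1 would not mix.
So the proposed profile is not a Nash equilibrium.

No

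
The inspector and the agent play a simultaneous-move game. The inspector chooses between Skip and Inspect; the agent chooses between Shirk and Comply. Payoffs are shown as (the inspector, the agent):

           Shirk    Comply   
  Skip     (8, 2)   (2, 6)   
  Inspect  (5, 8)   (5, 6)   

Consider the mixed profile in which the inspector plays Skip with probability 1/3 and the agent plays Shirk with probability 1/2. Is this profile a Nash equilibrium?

Check the agent's indifference given the inspector's mix p = 1/3:
  payoff from Shirk = 6; payoff from Comply = 6 — equal.
Check the inspector's indifference given the agent's mix q = 1/2:
  payoff from Skip = 5; payoff from Inspect = 5 — equal.
Both players are indifferent, so neither can profitably deviate.

Yes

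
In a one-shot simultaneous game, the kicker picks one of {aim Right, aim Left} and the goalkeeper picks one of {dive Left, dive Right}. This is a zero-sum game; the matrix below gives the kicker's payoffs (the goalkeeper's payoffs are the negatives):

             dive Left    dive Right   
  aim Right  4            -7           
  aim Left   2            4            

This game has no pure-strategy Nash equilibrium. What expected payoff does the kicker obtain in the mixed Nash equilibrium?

For the kicker to be willing to mix, the kicker must be indifferent between aim Right and aim Left, which pins down the goalkeeper's mix.
  the kicker's payoff from aim Right: q·4 + (1−q)·(-7) = 11q - 7
  the kicker's payoff from aim Left: q·2 + (1−q)·4 = -2q + 4
  11q - 7 = -2q + 4  ⇒  13q = 11  ⇒  q = 11/13.
At equilibrium the kicker is indifferent across rows, so the kicker's payoff equals the payoff from aim Right: (11/13)·4 + (2/13)·(-7) = 30/13.

30/13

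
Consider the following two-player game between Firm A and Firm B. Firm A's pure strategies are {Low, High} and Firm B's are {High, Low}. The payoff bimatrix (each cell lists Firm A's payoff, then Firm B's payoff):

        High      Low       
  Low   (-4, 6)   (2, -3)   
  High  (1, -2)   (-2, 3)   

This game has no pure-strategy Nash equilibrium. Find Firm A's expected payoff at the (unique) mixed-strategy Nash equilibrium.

-2/3

Set Firm A's expected payoff from Low equal to that from High:
  Firm A's expected payoff from Low: q·(-4) + (1−q)·2 = -6q + 2
  Firm A's expected payoff from High: q·1 + (1−q)·(-2) = 3q - 2
  -6q + 2 = 3q - 2  ⇒  -9q = -4  ⇒  q = 4/9.
At equilibrium Firm A is indifferent across rows, so Firm A's payoff equals the payoff from Low: (4/9)·(-4) + (5/9)·2 = -2/3.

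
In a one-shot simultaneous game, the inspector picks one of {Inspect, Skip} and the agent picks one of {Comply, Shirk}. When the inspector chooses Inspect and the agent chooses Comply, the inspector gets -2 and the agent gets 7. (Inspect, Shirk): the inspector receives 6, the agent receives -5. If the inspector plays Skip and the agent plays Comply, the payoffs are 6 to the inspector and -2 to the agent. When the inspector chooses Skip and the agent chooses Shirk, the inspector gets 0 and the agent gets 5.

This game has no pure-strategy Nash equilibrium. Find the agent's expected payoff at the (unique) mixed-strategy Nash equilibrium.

25/19

Set the agent's expected payoff from Comply equal to that from Shirk:
  the agent's payoff from Comply: p·7 + (1−p)·(-2) = 9p - 2
  the agent's payoff from Shirk: p·(-5) + (1−p)·5 = -10p + 5
  9p - 2 = -10p + 5  ⇒  19p = 7  ⇒  p = 7/19.
At equilibrium the agent is indifferent across columns, so the agent's payoff equals the payoff from Comply: (7/19)·7 + (12/19)·(-2) = 25/19.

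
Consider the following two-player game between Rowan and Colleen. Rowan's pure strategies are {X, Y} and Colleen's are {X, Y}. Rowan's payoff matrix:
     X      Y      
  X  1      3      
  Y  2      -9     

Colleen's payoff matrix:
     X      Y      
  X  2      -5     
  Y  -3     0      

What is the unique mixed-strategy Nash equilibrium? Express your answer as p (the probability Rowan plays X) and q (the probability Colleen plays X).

p = 3/10, q = 12/13

Colleen's indifference between X and Y determines Rowan's mixing probability p:
  Colleen's payoff from X: p·2 + (1−p)·(-3) = 5p - 3
  Colleen's payoff from Y: p·(-5) + (1−p)·0 = -5p
  5p - 3 = -5p  ⇒  10p = 3  ⇒  p = 3/10.
Set Rowan's expected payoff from X equal to that from Y:
  Rowan's payoff to X: q·1 + (1−q)·3 = -2q + 3
  Rowan's payoff to Y: q·2 + (1−q)·(-9) = 11q - 9
  -2q + 3 = 11q - 9  ⇒  -13q = -12  ⇒  q = 12/13.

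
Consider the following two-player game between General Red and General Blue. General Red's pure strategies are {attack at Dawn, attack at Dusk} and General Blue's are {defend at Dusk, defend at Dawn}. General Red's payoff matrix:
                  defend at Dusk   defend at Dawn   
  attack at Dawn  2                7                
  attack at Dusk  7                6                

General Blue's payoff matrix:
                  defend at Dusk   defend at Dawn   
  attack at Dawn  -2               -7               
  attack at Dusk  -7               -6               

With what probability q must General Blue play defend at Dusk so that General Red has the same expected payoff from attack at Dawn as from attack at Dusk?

q = 1/6

For General Red to be willing to mix, General Red must be indifferent between attack at Dawn and attack at Dusk, which pins down General Blue's mix.
  General Red's expected payoff from attack at Dawn: q·2 + (1−q)·7 = -5q + 7
  General Red's expected payoff from attack at Dusk: q·7 + (1−q)·6 = q + 6
  -5q + 7 = q + 6  ⇒  -6q = -1  ⇒  q = 1/6.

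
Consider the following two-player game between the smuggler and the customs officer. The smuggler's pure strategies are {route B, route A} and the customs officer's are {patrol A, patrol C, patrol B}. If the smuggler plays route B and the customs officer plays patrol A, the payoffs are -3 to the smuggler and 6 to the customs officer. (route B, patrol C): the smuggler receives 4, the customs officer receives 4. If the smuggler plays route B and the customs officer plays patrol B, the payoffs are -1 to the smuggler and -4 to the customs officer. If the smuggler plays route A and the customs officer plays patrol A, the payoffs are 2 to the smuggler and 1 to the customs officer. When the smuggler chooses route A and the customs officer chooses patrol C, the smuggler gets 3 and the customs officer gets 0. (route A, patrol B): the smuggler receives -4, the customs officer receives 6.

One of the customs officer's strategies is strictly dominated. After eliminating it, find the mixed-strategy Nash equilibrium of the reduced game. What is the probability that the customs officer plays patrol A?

The customs officer's strategy patrol C is strictly dominated by patrol A: 6 > 4 and 1 > 0. Eliminate patrol C.
The customs officer's mix must leave the smuggler indifferent between route B and route A.
  the smuggler's expected payoff from route B: q·(-3) + (1−q)·(-1) = -2q - 1
  the smuggler's expected payoff from route A: q·2 + (1−q)·(-4) = 6q - 4
  -2q - 1 = 6q - 4  ⇒  -8q = -3  ⇒  q = 3/8.

q = 3/8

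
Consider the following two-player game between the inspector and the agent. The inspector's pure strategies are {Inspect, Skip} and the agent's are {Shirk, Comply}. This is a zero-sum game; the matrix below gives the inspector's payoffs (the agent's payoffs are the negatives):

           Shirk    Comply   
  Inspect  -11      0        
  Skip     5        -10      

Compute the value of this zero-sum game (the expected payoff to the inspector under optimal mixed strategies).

In a mixed equilibrium the inspector is indifferent between Inspect and Skip; this condition fixes q.
  the inspector's payoff to Inspect: q·(-11) + (1−q)·0 = -11q
  the inspector's payoff to Skip: q·5 + (1−q)·(-10) = 15q - 10
  -11q = 15q - 10  ⇒  -26q = -10  ⇒  q = 5/13.
The value is the inspector's expected payoff against this mix (using Inspect): (5/13)·(-11) + (8/13)·0 = -55/13.

v = -55/13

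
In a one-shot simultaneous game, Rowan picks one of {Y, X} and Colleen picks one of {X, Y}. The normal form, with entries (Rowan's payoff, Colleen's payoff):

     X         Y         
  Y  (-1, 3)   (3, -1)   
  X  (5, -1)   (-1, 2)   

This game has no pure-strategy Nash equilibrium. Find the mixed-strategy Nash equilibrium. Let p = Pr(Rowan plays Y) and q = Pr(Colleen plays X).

p = 3/7, q = 2/5

Rowan's mix must leave Colleen indifferent between X and Y.
  Colleen's payoff from X: p·3 + (1−p)·(-1) = 4p - 1
  Colleen's payoff from Y: p·(-1) + (1−p)·2 = -3p + 2
  4p - 1 = -3p + 2  ⇒  7p = 3  ⇒  p = 3/7.
For Rowan to be willing to mix, Rowan must be indifferent between Y and X, which pins down Colleen's mix.
  Rowan's payoff from Y: q·(-1) + (1−q)·3 = -4q + 3
  Rowan's payoff from X: q·5 + (1−q)·(-1) = 6q - 1
  -4q + 3 = 6q - 1  ⇒  -10q = -4  ⇒  q = 2/5.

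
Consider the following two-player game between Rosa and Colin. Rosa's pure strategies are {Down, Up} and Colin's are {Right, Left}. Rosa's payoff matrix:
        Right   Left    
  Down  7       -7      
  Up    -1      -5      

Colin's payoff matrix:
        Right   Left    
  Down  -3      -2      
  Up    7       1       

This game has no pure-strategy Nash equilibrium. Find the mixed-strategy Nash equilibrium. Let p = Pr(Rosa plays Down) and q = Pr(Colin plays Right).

p = 6/7, q = 1/5

Colin's indifference between Right and Left determines Rosa's mixing probability p:
  Colin's payoff to Right: p·(-3) + (1−p)·7 = -10p + 7
  Colin's payoff to Left: p·(-2) + (1−p)·1 = -3p + 1
  -10p + 7 = -3p + 1  ⇒  -7p = -6  ⇒  p = 6/7.
In a mixed equilibrium Rosa is indifferent between Down and Up; this condition fixes q.
  Rosa's payoff from Down: q·7 + (1−q)·(-7) = 14q - 7
  Rosa's payoff from Up: q·(-1) + (1−q)·(-5) = 4q - 5
  14q - 7 = 4q - 5  ⇒  10q = 2  ⇒  q = 1/5.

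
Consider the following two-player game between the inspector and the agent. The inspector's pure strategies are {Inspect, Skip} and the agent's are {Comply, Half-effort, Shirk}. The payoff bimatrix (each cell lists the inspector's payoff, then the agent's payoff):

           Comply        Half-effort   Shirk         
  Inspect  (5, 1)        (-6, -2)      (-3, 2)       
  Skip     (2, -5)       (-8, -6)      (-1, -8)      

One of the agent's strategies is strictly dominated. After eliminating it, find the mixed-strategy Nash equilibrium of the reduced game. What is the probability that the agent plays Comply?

q = 2/5

The agent's strategy Half-effort is strictly dominated by Comply: 1 > -2 and -5 > -6. Eliminate Half-effort.
The inspector's indifference between Inspect and Skip determines the agent's mixing probability q:
  the inspector's expected payoff from Inspect: q·5 + (1−q)·(-3) = 8q - 3
  the inspector's expected payoff from Skip: q·2 + (1−q)·(-1) = 3q - 1
  8q - 3 = 3q - 1  ⇒  5q = 2  ⇒  q = 2/5.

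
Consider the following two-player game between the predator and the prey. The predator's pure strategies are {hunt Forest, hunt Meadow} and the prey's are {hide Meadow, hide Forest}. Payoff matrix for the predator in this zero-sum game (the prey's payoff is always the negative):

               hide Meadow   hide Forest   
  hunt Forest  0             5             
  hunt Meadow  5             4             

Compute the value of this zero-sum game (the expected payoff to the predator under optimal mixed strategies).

v = 25/6

For the predator to be willing to mix, the predator must be indifferent between hunt Forest and hunt Meadow, which pins down the prey's mix.
  the predator's payoff from hunt Forest: q·0 + (1−q)·5 = -5q + 5
  the predator's payoff from hunt Meadow: q·5 + (1−q)·4 = q + 4
  -5q + 5 = q + 4  ⇒  -6q = -1  ⇒  q = 1/6.
The value is the predator's expected payoff against this mix (using hunt Forest): (1/6)·0 + (5/6)·5 = 25/6.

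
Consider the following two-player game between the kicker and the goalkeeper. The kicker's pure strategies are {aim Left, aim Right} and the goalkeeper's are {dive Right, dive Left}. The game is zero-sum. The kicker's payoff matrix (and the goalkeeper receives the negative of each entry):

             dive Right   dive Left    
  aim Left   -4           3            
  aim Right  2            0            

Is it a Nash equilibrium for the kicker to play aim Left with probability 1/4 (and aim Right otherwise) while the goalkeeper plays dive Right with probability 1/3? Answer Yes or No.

Given the kicker's mix p = 1/4, the goalkeeper's payoff from dive Right is -1/2 but from dive Left is -3/4. The goalkeeper strictly prefers dive Right, so the goalkeeper would not mix.
So the proposed profile is not a Nash equilibrium.

No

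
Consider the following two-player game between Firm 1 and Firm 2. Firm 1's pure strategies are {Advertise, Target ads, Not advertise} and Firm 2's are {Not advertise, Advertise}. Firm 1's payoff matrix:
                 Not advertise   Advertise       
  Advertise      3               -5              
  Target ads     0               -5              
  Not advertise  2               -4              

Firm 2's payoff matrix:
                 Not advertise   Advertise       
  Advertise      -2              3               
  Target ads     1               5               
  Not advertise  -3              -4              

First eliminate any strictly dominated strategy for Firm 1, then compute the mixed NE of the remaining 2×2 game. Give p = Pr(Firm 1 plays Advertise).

Firm 1's strategy Target ads is strictly dominated by Not advertise: 2 > 0 and -4 > -5. Eliminate Target ads.
Firm 2's indifference between Not advertise and Advertise determines Firm 1's mixing probability p:
  Firm 2's payoff to Not advertise: p·(-2) + (1−p)·(-3) = p - 3
  Firm 2's payoff to Advertise: p·3 + (1−p)·(-4) = 7p - 4
  p - 3 = 7p - 4  ⇒  -6p = -1  ⇒  p = 1/6.

p = 1/6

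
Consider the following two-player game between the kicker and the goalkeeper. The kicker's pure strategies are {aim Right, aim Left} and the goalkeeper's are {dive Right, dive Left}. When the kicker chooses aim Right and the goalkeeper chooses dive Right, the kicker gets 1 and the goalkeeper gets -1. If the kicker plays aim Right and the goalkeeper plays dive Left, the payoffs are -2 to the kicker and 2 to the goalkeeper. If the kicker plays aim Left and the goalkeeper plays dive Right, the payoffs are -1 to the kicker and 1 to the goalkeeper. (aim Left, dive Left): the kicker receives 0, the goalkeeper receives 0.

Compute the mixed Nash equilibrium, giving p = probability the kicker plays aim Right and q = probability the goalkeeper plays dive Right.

p = 1/4, q = 1/2

The kicker's mix must leave the goalkeeper indifferent between dive Right and dive Left.
  the goalkeeper's expected payoff from dive Right: p·(-1) + (1−p)·1 = -2p + 1
  the goalkeeper's expected payoff from dive Left: p·2 + (1−p)·0 = 2p
  -2p + 1 = 2p  ⇒  -4p = -1  ⇒  p = 1/4.
For the kicker to be willing to mix, the kicker must be indifferent between aim Right and aim Left, which pins down the goalkeeper's mix.
  the kicker's expected payoff from aim Right: q·1 + (1−q)·(-2) = 3q - 2
  the kicker's expected payoff from aim Left: q·(-1) + (1−q)·0 = -q
  3q - 2 = -q  ⇒  4q = 2  ⇒  q = 1/2.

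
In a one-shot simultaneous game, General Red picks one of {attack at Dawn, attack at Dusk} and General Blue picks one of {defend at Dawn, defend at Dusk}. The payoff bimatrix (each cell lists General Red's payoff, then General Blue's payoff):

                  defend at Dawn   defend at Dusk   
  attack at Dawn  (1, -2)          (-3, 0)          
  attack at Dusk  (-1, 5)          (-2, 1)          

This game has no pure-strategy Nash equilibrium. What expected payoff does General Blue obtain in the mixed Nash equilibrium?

1/3

Set General Blue's expected payoff from defend at Dawn equal to that from defend at Dusk:
  General Blue's payoff from defend at Dawn: p·(-2) + (1−p)·5 = -7p + 5
  General Blue's payoff from defend at Dusk: p·0 + (1−p)·1 = -p + 1
  -7p + 5 = -p + 1  ⇒  -6p = -4  ⇒  p = 2/3.
At equilibrium General Blue is indifferent across columns, so General Blue's payoff equals the payoff from defend at Dawn: (2/3)·(-2) + (1/3)·5 = 1/3.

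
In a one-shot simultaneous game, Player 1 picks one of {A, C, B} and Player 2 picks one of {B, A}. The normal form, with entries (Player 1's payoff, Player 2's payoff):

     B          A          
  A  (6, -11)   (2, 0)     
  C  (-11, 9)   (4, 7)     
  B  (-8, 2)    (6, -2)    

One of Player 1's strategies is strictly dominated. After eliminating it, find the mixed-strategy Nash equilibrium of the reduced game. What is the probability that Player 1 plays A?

p = 4/15

Player 1's strategy C is strictly dominated by B: -8 > -11 and 6 > 4. Eliminate C.
In a mixed equilibrium Player 2 is indifferent between B and A; this condition fixes p.
  Player 2's expected payoff from B: p·(-11) + (1−p)·2 = -13p + 2
  Player 2's expected payoff from A: p·0 + (1−p)·(-2) = 2p - 2
  -13p + 2 = 2p - 2  ⇒  -15p = -4  ⇒  p = 4/15.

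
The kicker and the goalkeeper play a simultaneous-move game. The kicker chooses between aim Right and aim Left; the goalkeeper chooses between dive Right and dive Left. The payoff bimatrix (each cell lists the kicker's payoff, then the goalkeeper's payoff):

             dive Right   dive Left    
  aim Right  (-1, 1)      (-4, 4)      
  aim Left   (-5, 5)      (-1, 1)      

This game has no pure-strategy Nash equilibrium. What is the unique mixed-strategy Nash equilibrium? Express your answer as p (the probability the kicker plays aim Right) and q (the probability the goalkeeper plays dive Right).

The goalkeeper's indifference between dive Right and dive Left determines the kicker's mixing probability p:
  the goalkeeper's expected payoff from dive Right: p·1 + (1−p)·5 = -4p + 5
  the goalkeeper's expected payoff from dive Left: p·4 + (1−p)·1 = 3p + 1
  -4p + 5 = 3p + 1  ⇒  -7p = -4  ⇒  p = 4/7.
In a mixed equilibrium the kicker is indifferent between aim Right and aim Left; this condition fixes q.
  the kicker's expected payoff from aim Right: q·(-1) + (1−q)·(-4) = 3q - 4
  the kicker's expected payoff from aim Left: q·(-5) + (1−q)·(-1) = -4q - 1
  3q - 4 = -4q - 1  ⇒  7q = 3  ⇒  q = 3/7.

p = 4/7, q = 3/7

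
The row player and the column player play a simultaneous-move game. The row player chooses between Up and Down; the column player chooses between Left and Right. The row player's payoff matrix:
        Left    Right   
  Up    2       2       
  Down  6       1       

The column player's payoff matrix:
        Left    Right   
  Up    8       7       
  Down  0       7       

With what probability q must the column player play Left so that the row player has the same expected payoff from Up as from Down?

The column player's mix must leave the row player indifferent between Up and Down.
  the row player's payoff to Up: q·2 + (1−q)·2 = 2
  the row player's payoff to Down: q·6 + (1−q)·1 = 5q + 1
  2 = 5q + 1  ⇒  -5q = -1  ⇒  q = 1/5.

q = 1/5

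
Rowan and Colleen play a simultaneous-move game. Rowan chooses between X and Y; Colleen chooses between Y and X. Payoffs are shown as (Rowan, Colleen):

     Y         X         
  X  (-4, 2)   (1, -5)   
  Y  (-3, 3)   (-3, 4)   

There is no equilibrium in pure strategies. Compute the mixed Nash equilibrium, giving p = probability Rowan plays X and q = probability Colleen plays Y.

p = 1/8, q = 4/5

For Colleen to be willing to mix, Colleen must be indifferent between Y and X, which pins down Rowan's mix.
  Colleen's payoff to Y: p·2 + (1−p)·3 = -p + 3
  Colleen's payoff to X: p·(-5) + (1−p)·4 = -9p + 4
  -p + 3 = -9p + 4  ⇒  8p = 1  ⇒  p = 1/8.
Set Rowan's expected payoff from X equal to that from Y:
  Rowan's payoff to X: q·(-4) + (1−q)·1 = -5q + 1
  Rowan's payoff to Y: q·(-3) + (1−q)·(-3) = -3
  -5q + 1 = -3  ⇒  -5q = -4  ⇒  q = 4/5.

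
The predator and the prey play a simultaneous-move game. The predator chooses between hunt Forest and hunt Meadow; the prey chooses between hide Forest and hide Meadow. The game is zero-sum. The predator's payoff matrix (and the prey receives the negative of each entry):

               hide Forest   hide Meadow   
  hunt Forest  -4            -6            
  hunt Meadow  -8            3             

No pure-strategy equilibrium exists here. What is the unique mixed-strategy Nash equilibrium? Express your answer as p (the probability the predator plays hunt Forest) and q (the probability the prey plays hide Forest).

The predator's mix must leave the prey indifferent between hide Forest and hide Meadow.
  the prey's expected payoff from hide Forest: p·4 + (1−p)·8 = -4p + 8
  the prey's expected payoff from hide Meadow: p·6 + (1−p)·(-3) = 9p - 3
  -4p + 8 = 9p - 3  ⇒  -13p = -11  ⇒  p = 11/13.
For the predator to be willing to mix, the predator must be indifferent between hunt Forest and hunt Meadow, which pins down the prey's mix.
  the predator's payoff from hunt Forest: q·(-4) + (1−q)·(-6) = 2q - 6
  the predator's payoff from hunt Meadow: q·(-8) + (1−q)·3 = -11q + 3
  2q - 6 = -11q + 3  ⇒  13q = 9  ⇒  q = 9/13.

p = 11/13, q = 9/13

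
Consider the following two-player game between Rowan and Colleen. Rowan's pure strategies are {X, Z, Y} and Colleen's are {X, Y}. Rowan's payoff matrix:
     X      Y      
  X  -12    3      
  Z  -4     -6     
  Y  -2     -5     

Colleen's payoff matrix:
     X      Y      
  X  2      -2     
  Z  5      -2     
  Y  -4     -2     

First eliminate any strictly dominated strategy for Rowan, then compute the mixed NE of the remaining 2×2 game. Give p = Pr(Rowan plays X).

Rowan's strategy Z is strictly dominated by Y: -2 > -4 and -5 > -6. Eliminate Z.
Colleen's indifference between X and Y determines Rowan's mixing probability p:
  Colleen's expected payoff from X: p·2 + (1−p)·(-4) = 6p - 4
  Colleen's expected payoff from Y: p·(-2) + (1−p)·(-2) = -2
  6p - 4 = -2  ⇒  6p = 2  ⇒  p = 1/3.

p = 1/3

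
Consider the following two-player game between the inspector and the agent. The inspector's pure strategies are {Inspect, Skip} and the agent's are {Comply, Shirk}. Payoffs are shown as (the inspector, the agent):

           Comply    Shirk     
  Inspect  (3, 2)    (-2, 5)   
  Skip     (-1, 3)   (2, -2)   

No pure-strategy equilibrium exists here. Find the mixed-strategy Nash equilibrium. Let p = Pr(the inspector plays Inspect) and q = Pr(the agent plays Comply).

p = 5/8, q = 1/2

The inspector's mix must leave the agent indifferent between Comply and Shirk.
  the agent's expected payoff from Comply: p·2 + (1−p)·3 = -p + 3
  the agent's expected payoff from Shirk: p·5 + (1−p)·(-2) = 7p - 2
  -p + 3 = 7p - 2  ⇒  -8p = -5  ⇒  p = 5/8.
The agent's mix must leave the inspector indifferent between Inspect and Skip.
  the inspector's payoff to Inspect: q·3 + (1−q)·(-2) = 5q - 2
  the inspector's payoff to Skip: q·(-1) + (1−q)·2 = -3q + 2
  5q - 2 = -3q + 2  ⇒  8q = 4  ⇒  q = 1/2.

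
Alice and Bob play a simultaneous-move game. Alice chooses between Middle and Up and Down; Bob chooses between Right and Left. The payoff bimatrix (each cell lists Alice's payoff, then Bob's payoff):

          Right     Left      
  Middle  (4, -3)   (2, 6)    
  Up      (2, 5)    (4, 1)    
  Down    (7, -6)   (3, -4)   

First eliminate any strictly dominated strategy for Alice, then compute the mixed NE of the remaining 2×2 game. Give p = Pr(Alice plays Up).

p = 1/3

Alice's strategy Middle is strictly dominated by Down: 7 > 4 and 3 > 2. Eliminate Middle.
In a mixed equilibrium Bob is indifferent between Right and Left; this condition fixes p.
  Bob's payoff from Right: p·5 + (1−p)·(-6) = 11p - 6
  Bob's payoff from Left: p·1 + (1−p)·(-4) = 5p - 4
  11p - 6 = 5p - 4  ⇒  6p = 2  ⇒  p = 1/3.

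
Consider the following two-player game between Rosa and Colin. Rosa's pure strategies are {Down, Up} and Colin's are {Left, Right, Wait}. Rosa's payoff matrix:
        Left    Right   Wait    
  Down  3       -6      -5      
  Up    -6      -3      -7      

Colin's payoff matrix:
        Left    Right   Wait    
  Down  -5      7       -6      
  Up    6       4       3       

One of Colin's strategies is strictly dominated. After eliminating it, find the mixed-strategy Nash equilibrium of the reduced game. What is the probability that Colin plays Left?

Colin's strategy Wait is strictly dominated by Left: -5 > -6 and 6 > 3. Eliminate Wait.
For Rosa to be willing to mix, Rosa must be indifferent between Down and Up, which pins down Colin's mix.
  Rosa's payoff from Down: q·3 + (1−q)·(-6) = 9q - 6
  Rosa's payoff from Up: q·(-6) + (1−q)·(-3) = -3q - 3
  9q - 6 = -3q - 3  ⇒  12q = 3  ⇒  q = 1/4.

q = 1/4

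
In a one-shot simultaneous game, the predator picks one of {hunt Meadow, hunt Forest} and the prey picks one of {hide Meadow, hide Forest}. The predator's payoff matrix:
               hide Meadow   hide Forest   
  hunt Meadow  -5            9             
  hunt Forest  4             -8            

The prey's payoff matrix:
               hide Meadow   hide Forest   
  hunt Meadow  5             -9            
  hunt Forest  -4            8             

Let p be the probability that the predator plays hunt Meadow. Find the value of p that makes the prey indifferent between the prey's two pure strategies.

The prey's indifference between hide Meadow and hide Forest determines the predator's mixing probability p:
  the prey's payoff from hide Meadow: p·5 + (1−p)·(-4) = 9p - 4
  the prey's payoff from hide Forest: p·(-9) + (1−p)·8 = -17p + 8
  9p - 4 = -17p + 8  ⇒  26p = 12  ⇒  p = 6/13.

p = 6/13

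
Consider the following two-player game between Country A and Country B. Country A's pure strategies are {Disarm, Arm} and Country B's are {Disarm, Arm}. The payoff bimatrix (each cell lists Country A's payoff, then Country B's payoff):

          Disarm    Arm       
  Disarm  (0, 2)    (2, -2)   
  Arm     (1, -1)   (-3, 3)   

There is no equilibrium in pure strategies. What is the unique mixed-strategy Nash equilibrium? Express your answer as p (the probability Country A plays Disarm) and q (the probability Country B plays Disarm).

Country B's indifference between Disarm and Arm determines Country A's mixing probability p:
  Country B's payoff to Disarm: p·2 + (1−p)·(-1) = 3p - 1
  Country B's payoff to Arm: p·(-2) + (1−p)·3 = -5p + 3
  3p - 1 = -5p + 3  ⇒  8p = 4  ⇒  p = 1/2.
In a mixed equilibrium Country A is indifferent between Disarm and Arm; this condition fixes q.
  Country A's payoff to Disarm: q·0 + (1−q)·2 = -2q + 2
  Country A's payoff to Arm: q·1 + (1−q)·(-3) = 4q - 3
  -2q + 2 = 4q - 3  ⇒  -6q = -5  ⇒  q = 5/6.

p = 1/2, q = 5/6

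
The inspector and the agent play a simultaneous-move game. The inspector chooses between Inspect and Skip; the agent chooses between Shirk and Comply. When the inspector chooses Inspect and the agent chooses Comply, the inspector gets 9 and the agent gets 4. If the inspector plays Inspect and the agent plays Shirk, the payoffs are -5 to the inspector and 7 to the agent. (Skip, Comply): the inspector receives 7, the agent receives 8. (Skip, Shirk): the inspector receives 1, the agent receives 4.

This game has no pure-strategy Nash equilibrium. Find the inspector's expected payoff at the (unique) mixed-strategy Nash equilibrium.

11/2

In a mixed equilibrium the inspector is indifferent between Inspect and Skip; this condition fixes q.
  the inspector's payoff from Inspect: q·(-5) + (1−q)·9 = -14q + 9
  the inspector's payoff from Skip: q·1 + (1−q)·7 = -6q + 7
  -14q + 9 = -6q + 7  ⇒  -8q = -2  ⇒  q = 1/4.
At equilibrium the inspector is indifferent across rows, so the inspector's payoff equals the payoff from Inspect: (1/4)·(-5) + (3/4)·9 = 11/2.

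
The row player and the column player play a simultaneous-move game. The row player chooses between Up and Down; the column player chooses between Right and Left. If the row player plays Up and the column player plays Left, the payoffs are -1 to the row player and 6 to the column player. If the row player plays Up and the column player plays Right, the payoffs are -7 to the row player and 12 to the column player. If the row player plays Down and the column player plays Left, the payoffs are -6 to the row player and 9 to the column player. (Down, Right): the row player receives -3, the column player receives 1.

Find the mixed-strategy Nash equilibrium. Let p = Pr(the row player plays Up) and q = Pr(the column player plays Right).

The column player's indifference between Right and Left determines the row player's mixing probability p:
  the column player's payoff from Right: p·12 + (1−p)·1 = 11p + 1
  the column player's payoff from Left: p·6 + (1−p)·9 = -3p + 9
  11p + 1 = -3p + 9  ⇒  14p = 8  ⇒  p = 4/7.
The row player's indifference between Up and Down determines the column player's mixing probability q:
  the row player's payoff from Up: q·(-7) + (1−q)·(-1) = -6q - 1
  the row player's payoff from Down: q·(-3) + (1−q)·(-6) = 3q - 6
  -6q - 1 = 3q - 6  ⇒  -9q = -5  ⇒  q = 5/9.

p = 4/7, q = 5/9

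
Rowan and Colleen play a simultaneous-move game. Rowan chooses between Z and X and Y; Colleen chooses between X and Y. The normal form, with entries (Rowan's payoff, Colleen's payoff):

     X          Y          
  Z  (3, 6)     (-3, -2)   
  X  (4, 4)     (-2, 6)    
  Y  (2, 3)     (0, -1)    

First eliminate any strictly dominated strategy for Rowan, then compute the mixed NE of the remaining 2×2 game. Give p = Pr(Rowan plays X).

p = 2/3

Rowan's strategy Z is strictly dominated by X: 4 > 3 and -2 > -3. Eliminate Z.
Colleen's indifference between X and Y determines Rowan's mixing probability p:
  Colleen's payoff from X: p·4 + (1−p)·3 = p + 3
  Colleen's payoff from Y: p·6 + (1−p)·(-1) = 7p - 1
  p + 3 = 7p - 1  ⇒  -6p = -4  ⇒  p = 2/3.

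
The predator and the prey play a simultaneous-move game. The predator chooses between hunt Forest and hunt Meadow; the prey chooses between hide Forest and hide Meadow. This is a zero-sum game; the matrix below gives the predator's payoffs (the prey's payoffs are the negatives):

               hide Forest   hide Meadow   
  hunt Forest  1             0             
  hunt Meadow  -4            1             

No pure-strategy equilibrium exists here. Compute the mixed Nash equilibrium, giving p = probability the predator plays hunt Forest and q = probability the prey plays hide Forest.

For the prey to be willing to mix, the prey must be indifferent between hide Forest and hide Meadow, which pins down the predator's mix.
  the prey's payoff to hide Forest: p·(-1) + (1−p)·4 = -5p + 4
  the prey's payoff to hide Meadow: p·0 + (1−p)·(-1) = p - 1
  -5p + 4 = p - 1  ⇒  -6p = -5  ⇒  p = 5/6.
For the predator to be willing to mix, the predator must be indifferent between hunt Forest and hunt Meadow, which pins down the prey's mix.
  the predator's expected payoff from hunt Forest: q·1 + (1−q)·0 = q
  the predator's expected payoff from hunt Meadow: q·(-4) + (1−q)·1 = -5q + 1
  q = -5q + 1  ⇒  6q = 1  ⇒  q = 1/6.

p = 5/6, q = 1/6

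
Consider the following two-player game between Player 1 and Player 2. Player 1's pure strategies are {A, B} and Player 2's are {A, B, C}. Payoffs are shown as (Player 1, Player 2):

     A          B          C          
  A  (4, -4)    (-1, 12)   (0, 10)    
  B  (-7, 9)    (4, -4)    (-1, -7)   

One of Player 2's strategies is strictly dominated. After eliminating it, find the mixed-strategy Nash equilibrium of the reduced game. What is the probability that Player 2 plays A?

q = 5/16

Player 2's strategy C is strictly dominated by B: 12 > 10 and -4 > -7. Eliminate C.
Set Player 1's expected payoff from A equal to that from B:
  Player 1's expected payoff from A: q·4 + (1−q)·(-1) = 5q - 1
  Player 1's expected payoff from B: q·(-7) + (1−q)·4 = -11q + 4
  5q - 1 = -11q + 4  ⇒  16q = 5  ⇒  q = 5/16.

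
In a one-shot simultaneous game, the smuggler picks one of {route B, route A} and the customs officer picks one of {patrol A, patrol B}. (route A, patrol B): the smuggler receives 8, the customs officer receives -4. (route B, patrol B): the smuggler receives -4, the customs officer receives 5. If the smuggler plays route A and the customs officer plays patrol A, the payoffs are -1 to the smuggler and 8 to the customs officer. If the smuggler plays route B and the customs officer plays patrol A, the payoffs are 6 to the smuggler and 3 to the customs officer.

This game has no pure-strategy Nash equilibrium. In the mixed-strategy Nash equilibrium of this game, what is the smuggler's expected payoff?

In a mixed equilibrium the smuggler is indifferent between route B and route A; this condition fixes q.
  the smuggler's expected payoff from route B: q·6 + (1−q)·(-4) = 10q - 4
  the smuggler's expected payoff from route A: q·(-1) + (1−q)·8 = -9q + 8
  10q - 4 = -9q + 8  ⇒  19q = 12  ⇒  q = 12/19.
At equilibrium the smuggler is indifferent across rows, so the smuggler's payoff equals the payoff from route B: (12/19)·6 + (7/19)·(-4) = 44/19.

44/19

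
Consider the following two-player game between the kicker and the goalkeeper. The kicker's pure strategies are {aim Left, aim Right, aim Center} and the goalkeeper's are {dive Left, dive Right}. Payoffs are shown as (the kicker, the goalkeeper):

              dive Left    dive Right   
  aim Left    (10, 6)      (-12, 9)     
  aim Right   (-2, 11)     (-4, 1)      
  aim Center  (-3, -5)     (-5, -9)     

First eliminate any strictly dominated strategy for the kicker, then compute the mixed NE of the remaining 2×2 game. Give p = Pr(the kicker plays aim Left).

p = 10/13

The kicker's strategy aim Center is strictly dominated by aim Right: -2 > -3 and -4 > -5. Eliminate aim Center.
Set the goalkeeper's expected payoff from dive Left equal to that from dive Right:
  the goalkeeper's payoff from dive Left: p·6 + (1−p)·11 = -5p + 11
  the goalkeeper's payoff from dive Right: p·9 + (1−p)·1 = 8p + 1
  -5p + 11 = 8p + 1  ⇒  -13p = -10  ⇒  p = 10/13.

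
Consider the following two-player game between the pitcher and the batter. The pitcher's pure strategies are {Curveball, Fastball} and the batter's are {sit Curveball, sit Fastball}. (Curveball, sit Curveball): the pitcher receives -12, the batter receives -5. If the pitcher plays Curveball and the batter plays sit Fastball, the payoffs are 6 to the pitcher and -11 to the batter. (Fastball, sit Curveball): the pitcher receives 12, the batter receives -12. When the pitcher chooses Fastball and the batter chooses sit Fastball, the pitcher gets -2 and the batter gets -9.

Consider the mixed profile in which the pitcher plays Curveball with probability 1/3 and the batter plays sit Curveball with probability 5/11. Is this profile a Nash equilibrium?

No

Given the batter's mix q = 5/11, the pitcher's payoff from Curveball is -24/11 but from Fastball is 48/11. The pitcher strictly prefers Fastball, so the pitcher would not mix.
So the proposed profile is not a Nash equilibrium.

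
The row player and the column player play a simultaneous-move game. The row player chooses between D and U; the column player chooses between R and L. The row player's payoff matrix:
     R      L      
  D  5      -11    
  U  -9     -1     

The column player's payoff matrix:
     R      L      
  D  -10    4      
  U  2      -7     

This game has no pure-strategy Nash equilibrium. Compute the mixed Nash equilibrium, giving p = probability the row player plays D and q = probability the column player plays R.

p = 9/23, q = 5/12

The column player's indifference between R and L determines the row player's mixing probability p:
  the column player's expected payoff from R: p·(-10) + (1−p)·2 = -12p + 2
  the column player's expected payoff from L: p·4 + (1−p)·(-7) = 11p - 7
  -12p + 2 = 11p - 7  ⇒  -23p = -9  ⇒  p = 9/23.
In a mixed equilibrium the row player is indifferent between D and U; this condition fixes q.
  the row player's expected payoff from D: q·5 + (1−q)·(-11) = 16q - 11
  the row player's expected payoff from U: q·(-9) + (1−q)·(-1) = -8q - 1
  16q - 11 = -8q - 1  ⇒  24q = 10  ⇒  q = 5/12.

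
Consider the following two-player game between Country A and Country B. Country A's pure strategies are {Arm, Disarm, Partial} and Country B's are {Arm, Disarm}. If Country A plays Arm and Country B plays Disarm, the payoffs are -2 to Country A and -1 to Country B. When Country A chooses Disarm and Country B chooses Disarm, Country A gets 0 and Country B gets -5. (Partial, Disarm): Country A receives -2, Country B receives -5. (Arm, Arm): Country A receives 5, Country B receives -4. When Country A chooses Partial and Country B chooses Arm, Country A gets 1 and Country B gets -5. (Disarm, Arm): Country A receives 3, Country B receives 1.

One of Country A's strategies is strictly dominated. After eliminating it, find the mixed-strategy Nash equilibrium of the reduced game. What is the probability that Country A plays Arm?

p = 2/3

Country A's strategy Partial is strictly dominated by Disarm: 3 > 1 and 0 > -2. Eliminate Partial.
For Country B to be willing to mix, Country B must be indifferent between Arm and Disarm, which pins down Country A's mix.
  Country B's payoff to Arm: p·(-4) + (1−p)·1 = -5p + 1
  Country B's payoff to Disarm: p·(-1) + (1−p)·(-5) = 4p - 5
  -5p + 1 = 4p - 5  ⇒  -9p = -6  ⇒  p = 2/3.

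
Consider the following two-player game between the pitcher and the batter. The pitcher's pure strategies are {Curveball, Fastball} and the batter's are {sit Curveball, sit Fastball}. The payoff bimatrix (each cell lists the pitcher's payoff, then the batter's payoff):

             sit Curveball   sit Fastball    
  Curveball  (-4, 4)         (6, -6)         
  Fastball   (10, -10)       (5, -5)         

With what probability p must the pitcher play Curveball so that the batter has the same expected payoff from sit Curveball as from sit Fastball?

p = 1/3

Set the batter's expected payoff from sit Curveball equal to that from sit Fastball:
  the batter's expected payoff from sit Curveball: p·4 + (1−p)·(-10) = 14p - 10
  the batter's expected payoff from sit Fastball: p·(-6) + (1−p)·(-5) = -p - 5
  14p - 10 = -p - 5  ⇒  15p = 5  ⇒  p = 1/3.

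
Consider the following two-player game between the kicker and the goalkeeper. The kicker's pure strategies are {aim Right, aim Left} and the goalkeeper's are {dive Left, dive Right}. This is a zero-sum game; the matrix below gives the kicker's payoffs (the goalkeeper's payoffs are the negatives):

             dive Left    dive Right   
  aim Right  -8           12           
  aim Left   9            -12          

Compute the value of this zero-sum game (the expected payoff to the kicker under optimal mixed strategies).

v = 12/41

In a mixed equilibrium the kicker is indifferent between aim Right and aim Left; this condition fixes q.
  the kicker's payoff from aim Right: q·(-8) + (1−q)·12 = -20q + 12
  the kicker's payoff from aim Left: q·9 + (1−q)·(-12) = 21q - 12
  -20q + 12 = 21q - 12  ⇒  -41q = -24  ⇒  q = 24/41.
The value is the kicker's expected payoff against this mix (using aim Right): (24/41)·(-8) + (17/41)·12 = 12/41.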